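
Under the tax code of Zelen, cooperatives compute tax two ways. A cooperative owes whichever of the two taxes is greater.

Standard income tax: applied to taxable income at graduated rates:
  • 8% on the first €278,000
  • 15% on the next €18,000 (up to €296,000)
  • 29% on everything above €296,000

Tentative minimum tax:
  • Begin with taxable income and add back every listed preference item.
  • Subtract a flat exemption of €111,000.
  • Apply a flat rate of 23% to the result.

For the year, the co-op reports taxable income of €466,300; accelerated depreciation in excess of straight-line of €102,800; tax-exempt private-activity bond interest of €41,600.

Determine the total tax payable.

€114,931

Tentative minimum tax:
  Adjusted income: €466,300 + €102,800 + €41,600 = €610,700
  Less exemption €111,000 → base €499,700
  €499,700 × 23% = €114,931

Standard income tax:
  €278,000 × 8% = €22,240
  €18,000 × 15% = €2,700
  €170,300 × 29% = €49,387
  → €74,327

€114,931 > €74,327, so the tentative minimum tax is the binding amount.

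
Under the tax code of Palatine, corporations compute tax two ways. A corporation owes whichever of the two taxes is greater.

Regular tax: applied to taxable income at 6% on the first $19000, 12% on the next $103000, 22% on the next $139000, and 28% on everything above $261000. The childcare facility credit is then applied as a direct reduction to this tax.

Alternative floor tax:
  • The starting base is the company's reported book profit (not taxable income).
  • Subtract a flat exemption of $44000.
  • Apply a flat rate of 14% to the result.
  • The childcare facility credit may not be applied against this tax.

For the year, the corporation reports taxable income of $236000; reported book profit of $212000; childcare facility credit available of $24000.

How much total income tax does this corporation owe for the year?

$23520

Alternative floor tax:
  Base (reported book profit): $212000
  Less exemption $44000 → base $168000
  $168000 × 14% = $23520

Regular tax:
  $19000 × 6% = $1140
  $103000 × 12% = $12360
  $114000 × 22% = $25080
  → $38580
  Less childcare facility credit $24000 → $14580

$23520 > $14580, so the alternative floor tax is the binding amount.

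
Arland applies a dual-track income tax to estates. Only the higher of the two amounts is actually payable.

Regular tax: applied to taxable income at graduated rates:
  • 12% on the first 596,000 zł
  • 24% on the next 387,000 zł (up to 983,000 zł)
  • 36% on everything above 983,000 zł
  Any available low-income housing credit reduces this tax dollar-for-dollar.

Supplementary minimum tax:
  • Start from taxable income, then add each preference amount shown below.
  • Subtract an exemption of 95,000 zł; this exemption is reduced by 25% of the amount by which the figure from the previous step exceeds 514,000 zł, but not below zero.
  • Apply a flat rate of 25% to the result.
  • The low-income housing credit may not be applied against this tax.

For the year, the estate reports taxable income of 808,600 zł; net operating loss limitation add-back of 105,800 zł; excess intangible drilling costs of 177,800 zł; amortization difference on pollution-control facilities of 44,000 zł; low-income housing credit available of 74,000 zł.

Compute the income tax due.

Regular tax:
  596,000 zł × 12% = 71,520 zł
  212,600 zł × 24% = 51,024 zł
  → 122,544 zł
  Less low-income housing credit 74,000 zł → 48,544 zł

Supplementary minimum tax:
  Adjusted income: 808,600 zł + 105,800 zł + 177,800 zł + 44,000 zł = 1,136,200 zł
  Exemption: 25% × (1,136,200 zł − 514,000 zł) = 155,550 zł ≥ 95,000 zł, so the exemption is fully phased out
  Base: 1,136,200 zł − 0 zł = 1,136,200 zł
  1,136,200 zł × 25% = 284,050 zł

284,050 zł > 48,544 zł, so the supplementary minimum tax is the binding amount.

284,050 zł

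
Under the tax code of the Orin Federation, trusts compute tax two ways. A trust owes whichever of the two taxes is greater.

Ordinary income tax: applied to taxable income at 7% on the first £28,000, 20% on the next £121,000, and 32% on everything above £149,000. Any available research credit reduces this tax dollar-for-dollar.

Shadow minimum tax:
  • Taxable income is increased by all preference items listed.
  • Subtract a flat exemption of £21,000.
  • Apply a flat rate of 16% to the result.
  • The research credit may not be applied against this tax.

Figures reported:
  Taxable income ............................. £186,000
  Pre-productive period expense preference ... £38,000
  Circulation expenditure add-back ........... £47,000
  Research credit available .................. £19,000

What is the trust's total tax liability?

£40,000

Ordinary income tax:
  £28,000 × 7% = £1,960
  £121,000 × 20% = £24,200
  £37,000 × 32% = £11,840
  → £38,000
  Less research credit £19,000 → £19,000

Shadow minimum tax:
  Adjusted income: £186,000 + £38,000 + £47,000 = £271,000
  Less exemption £21,000 → base £250,000
  £250,000 × 16% = £40,000

£40,000 > £19,000, so the shadow minimum tax is the binding amount.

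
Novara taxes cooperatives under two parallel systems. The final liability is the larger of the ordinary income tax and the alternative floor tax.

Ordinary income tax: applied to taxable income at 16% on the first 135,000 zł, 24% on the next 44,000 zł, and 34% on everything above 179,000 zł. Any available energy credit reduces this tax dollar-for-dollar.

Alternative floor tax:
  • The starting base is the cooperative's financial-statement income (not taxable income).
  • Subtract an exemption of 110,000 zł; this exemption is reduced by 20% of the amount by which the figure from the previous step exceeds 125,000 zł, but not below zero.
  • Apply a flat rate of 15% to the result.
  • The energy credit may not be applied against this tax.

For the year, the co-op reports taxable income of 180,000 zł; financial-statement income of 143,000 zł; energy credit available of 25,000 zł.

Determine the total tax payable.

Alternative floor tax:
  Base (financial-statement income): 143,000 zł
  Exemption: 110,000 zł − 20% × (143,000 zł − 125,000 zł) = 110,000 zł − 3,600 zł = 106,400 zł
  Base: 143,000 zł − 106,400 zł = 36,600 zł
  36,600 zł × 15% = 5,490 zł

Ordinary income tax:
  135,000 zł × 16% = 21,600 zł
  44,000 zł × 24% = 10,560 zł
  1,000 zł × 34% = 340 zł
  → 32,500 zł
  Less energy credit 25,000 zł → 7,500 zł

7,500 zł > 5,490 zł, so the ordinary income tax governs.

7,500 zł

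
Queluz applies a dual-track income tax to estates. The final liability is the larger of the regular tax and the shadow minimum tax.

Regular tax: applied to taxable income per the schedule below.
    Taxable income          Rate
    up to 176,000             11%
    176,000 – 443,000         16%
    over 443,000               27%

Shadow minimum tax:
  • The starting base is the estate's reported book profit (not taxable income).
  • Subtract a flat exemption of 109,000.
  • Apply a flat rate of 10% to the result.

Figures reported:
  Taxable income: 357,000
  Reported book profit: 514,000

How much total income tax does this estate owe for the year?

Regular tax:
  176,000 × 11% = 19,360
  181,000 × 16% = 28,960
  → 48,320

Shadow minimum tax:
  Base (reported book profit): 514,000
  Less exemption 109,000 → base 405,000
  405,000 × 10% = 40,500

48,320 > 40,500, so the regular tax governs.

48,320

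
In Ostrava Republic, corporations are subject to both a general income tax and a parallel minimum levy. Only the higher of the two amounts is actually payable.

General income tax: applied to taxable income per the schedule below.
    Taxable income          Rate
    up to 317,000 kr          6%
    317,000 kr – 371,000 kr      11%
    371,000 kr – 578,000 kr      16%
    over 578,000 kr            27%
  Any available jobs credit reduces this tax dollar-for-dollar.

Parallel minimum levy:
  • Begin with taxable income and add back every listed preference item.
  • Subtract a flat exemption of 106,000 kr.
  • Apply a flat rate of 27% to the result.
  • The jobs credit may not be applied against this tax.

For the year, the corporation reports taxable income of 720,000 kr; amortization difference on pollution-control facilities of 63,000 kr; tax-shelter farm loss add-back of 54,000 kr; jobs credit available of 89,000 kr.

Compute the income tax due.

General income tax:
  317,000 kr × 6% = 19,020 kr
  54,000 kr × 11% = 5,940 kr
  207,000 kr × 16% = 33,120 kr
  142,000 kr × 27% = 38,340 kr
  → 96,420 kr
  Less jobs credit 89,000 kr → 7,420 kr

Parallel minimum levy:
  Adjusted income: 720,000 kr + 63,000 kr + 54,000 kr = 837,000 kr
  Less exemption 106,000 kr → base 731,000 kr
  731,000 kr × 27% = 197,370 kr

197,370 kr > 7,420 kr, so the parallel minimum levy is the binding amount.

197,370 kr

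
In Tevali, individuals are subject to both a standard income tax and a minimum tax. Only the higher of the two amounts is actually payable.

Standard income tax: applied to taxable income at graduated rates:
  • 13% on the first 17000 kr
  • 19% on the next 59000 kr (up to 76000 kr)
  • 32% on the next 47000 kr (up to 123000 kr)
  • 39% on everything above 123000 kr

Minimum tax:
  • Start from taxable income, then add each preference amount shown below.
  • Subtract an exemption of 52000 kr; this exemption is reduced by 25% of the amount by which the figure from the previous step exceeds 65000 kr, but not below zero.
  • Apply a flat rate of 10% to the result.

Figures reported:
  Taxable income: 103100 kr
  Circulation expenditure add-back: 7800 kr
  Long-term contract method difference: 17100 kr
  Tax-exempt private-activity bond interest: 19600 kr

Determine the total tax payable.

Minimum tax:
  Adjusted income: 103100 kr + 7800 kr + 17100 kr + 19600 kr = 147600 kr
  Exemption: 52000 kr − 25% × (147600 kr − 65000 kr) = 52000 kr − 20650 kr = 31350 kr
  Base: 147600 kr − 31350 kr = 116250 kr
  116250 kr × 10% = 11625 kr

Standard income tax:
  17000 kr × 13% = 2210 kr
  59000 kr × 19% = 11210 kr
  27100 kr × 32% = 8672 kr
  → 22092 kr

22092 kr > 11625 kr, so the standard income tax governs.

22092 kr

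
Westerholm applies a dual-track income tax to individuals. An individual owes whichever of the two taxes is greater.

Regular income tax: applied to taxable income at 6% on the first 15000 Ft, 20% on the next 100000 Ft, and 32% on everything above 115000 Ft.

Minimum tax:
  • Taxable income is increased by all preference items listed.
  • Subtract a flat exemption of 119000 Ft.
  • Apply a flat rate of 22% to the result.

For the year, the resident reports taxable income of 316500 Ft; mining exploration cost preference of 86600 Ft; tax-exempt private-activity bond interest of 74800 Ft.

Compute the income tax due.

Minimum tax:
  Adjusted income: 316500 Ft + 86600 Ft + 74800 Ft = 477900 Ft
  Less exemption 119000 Ft → base 358900 Ft
  358900 Ft × 22% = 78958 Ft

Regular income tax:
  15000 Ft × 6% = 900 Ft
  100000 Ft × 20% = 20000 Ft
  201500 Ft × 32% = 64480 Ft
  → 85380 Ft

85380 Ft > 78958 Ft, so the regular income tax governs.

85380 Ft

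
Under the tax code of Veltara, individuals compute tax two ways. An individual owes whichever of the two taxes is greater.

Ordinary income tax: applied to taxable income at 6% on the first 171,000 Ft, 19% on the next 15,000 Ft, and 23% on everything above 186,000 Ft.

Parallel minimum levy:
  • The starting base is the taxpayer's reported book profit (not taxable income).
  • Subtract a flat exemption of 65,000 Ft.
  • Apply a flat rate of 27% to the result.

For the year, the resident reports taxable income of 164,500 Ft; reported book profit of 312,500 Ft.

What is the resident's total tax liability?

66,825 Ft

Parallel minimum levy:
  Base (reported book profit): 312,500 Ft
  Less exemption 65,000 Ft → base 247,500 Ft
  247,500 Ft × 27% = 66,825 Ft

Ordinary income tax:
  164,500 Ft × 6% = 9,870 Ft

66,825 Ft > 9,870 Ft, so the parallel minimum levy is the binding amount.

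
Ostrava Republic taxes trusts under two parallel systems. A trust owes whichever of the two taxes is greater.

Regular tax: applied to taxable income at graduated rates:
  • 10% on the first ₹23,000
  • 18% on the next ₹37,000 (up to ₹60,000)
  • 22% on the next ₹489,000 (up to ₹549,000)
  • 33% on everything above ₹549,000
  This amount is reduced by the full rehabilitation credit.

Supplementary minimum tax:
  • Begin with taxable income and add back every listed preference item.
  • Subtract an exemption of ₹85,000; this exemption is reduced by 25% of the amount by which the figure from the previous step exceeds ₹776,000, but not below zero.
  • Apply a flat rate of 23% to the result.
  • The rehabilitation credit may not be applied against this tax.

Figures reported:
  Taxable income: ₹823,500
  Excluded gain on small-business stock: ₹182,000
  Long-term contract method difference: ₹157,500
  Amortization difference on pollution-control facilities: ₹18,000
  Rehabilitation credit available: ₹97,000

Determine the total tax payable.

Supplementary minimum tax:
  Adjusted income: ₹823,500 + ₹182,000 + ₹157,500 + ₹18,000 = ₹1,181,000
  Exemption: 25% × (₹1,181,000 − ₹776,000) = ₹101,250 ≥ ₹85,000, so the exemption is fully phased out
  Base: ₹1,181,000 − ₹0 = ₹1,181,000
  ₹1,181,000 × 23% = ₹271,630

Regular tax:
  ₹23,000 × 10% = ₹2,300
  ₹37,000 × 18% = ₹6,660
  ₹489,000 × 22% = ₹107,580
  ₹274,500 × 33% = ₹90,585
  → ₹207,125
  Less rehabilitation credit ₹97,000 → ₹110,125

₹271,630 > ₹110,125, so the supplementary minimum tax is the binding amount.

₹271,630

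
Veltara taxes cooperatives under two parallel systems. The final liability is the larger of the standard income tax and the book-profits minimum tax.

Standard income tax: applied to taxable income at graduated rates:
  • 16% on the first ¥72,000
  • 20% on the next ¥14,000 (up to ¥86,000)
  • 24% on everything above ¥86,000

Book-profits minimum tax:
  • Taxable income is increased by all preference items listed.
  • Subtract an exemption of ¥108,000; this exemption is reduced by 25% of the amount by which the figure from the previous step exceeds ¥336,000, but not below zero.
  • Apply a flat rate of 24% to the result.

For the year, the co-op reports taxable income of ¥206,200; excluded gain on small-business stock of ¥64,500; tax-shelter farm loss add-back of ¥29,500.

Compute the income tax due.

¥46,128

Book-profits minimum tax:
  Adjusted income: ¥206,200 + ¥64,500 + ¥29,500 = ¥300,200
  Exemption: ¥300,200 ≤ ¥336,000, so full ¥108,000 applies
  Base: ¥300,200 − ¥108,000 = ¥192,200
  ¥192,200 × 24% = ¥46,128

Standard income tax:
  ¥72,000 × 16% = ¥11,520
  ¥14,000 × 20% = ¥2,800
  ¥120,200 × 24% = ¥28,848
  → ¥43,168

¥46,128 > ¥43,168, so the book-profits minimum tax is the binding amount.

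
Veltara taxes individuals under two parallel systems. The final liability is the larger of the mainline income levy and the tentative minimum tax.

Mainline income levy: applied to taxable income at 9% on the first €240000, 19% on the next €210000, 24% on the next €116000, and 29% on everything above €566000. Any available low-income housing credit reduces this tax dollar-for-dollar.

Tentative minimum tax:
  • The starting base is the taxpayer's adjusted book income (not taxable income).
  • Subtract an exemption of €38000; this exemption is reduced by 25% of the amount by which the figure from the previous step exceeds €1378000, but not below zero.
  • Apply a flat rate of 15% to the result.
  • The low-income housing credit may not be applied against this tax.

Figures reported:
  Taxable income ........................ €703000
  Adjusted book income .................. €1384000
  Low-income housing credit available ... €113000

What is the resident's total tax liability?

Tentative minimum tax:
  Base (adjusted book income): €1384000
  Exemption: €38000 − 25% × (€1384000 − €1378000) = €38000 − €1500 = €36500
  Base: €1384000 − €36500 = €1347500
  €1347500 × 15% = €202125

Mainline income levy:
  €240000 × 9% = €21600
  €210000 × 19% = €39900
  €116000 × 24% = €27840
  €137000 × 29% = €39730
  → €129070
  Less low-income housing credit €113000 → €16070

€202125 > €16070, so the tentative minimum tax is the binding amount.

€202125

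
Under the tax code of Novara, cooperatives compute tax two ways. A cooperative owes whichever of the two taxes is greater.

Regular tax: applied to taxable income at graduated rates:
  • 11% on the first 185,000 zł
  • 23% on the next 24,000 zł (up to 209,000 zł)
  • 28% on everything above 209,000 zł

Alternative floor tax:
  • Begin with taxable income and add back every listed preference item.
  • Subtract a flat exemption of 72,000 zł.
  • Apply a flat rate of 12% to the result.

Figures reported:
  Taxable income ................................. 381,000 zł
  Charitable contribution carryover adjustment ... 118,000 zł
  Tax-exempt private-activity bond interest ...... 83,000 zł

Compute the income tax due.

Alternative floor tax:
  Adjusted income: 381,000 zł + 118,000 zł + 83,000 zł = 582,000 zł
  Less exemption 72,000 zł → base 510,000 zł
  510,000 zł × 12% = 61,200 zł

Regular tax:
  185,000 zł × 11% = 20,350 zł
  24,000 zł × 23% = 5,520 zł
  172,000 zł × 28% = 48,160 zł
  → 74,030 zł

74,030 zł > 61,200 zł, so the regular tax governs.

74,030 zł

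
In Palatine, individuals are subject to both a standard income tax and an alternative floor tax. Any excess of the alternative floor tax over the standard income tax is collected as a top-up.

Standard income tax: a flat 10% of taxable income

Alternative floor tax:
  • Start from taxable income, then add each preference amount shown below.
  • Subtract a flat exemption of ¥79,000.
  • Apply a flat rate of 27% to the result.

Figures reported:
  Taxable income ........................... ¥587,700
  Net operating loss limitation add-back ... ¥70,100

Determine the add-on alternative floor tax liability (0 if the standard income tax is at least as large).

Standard income tax:
  ¥587,700 × 10% = ¥58,770

Alternative floor tax:
  Adjusted income: ¥587,700 + ¥70,100 = ¥657,800
  Less exemption ¥79,000 → base ¥578,800
  ¥578,800 × 27% = ¥156,276

Excess of alternative floor tax over standard income tax: ¥156,276 − ¥58,770 = ¥97,506.

¥97,506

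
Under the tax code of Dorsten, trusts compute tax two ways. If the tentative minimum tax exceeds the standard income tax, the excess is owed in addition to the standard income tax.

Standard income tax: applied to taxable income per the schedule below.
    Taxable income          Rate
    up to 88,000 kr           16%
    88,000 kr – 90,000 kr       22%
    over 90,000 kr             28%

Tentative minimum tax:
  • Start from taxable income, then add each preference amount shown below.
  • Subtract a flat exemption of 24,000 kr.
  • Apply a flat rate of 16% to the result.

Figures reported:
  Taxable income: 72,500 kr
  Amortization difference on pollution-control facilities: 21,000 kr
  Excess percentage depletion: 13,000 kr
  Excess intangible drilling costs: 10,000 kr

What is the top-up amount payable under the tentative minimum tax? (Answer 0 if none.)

Standard income tax:
  72,500 kr × 16% = 11,600 kr

Tentative minimum tax:
  Adjusted income: 72,500 kr + 21,000 kr + 13,000 kr + 10,000 kr = 116,500 kr
  Less exemption 24,000 kr → base 92,500 kr
  92,500 kr × 16% = 14,800 kr

Excess of tentative minimum tax over standard income tax: 14,800 kr − 11,600 kr = 3,200 kr.

3,200 kr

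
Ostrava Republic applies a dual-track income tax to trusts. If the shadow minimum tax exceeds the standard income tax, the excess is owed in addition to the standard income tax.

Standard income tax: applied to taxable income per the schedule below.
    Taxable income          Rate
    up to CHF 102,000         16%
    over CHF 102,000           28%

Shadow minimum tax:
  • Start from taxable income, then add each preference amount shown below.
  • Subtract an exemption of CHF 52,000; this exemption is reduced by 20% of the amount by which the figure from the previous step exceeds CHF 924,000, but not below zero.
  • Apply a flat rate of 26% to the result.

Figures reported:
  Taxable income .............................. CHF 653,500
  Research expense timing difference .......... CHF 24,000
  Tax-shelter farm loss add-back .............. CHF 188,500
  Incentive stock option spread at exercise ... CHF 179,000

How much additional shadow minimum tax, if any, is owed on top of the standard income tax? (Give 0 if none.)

CHF 93,732

Shadow minimum tax:
  Adjusted income: CHF 653,500 + CHF 24,000 + CHF 188,500 + CHF 179,000 = CHF 1,045,000
  Exemption: CHF 52,000 − 20% × (CHF 1,045,000 − CHF 924,000) = CHF 52,000 − CHF 24,200 = CHF 27,800
  Base: CHF 1,045,000 − CHF 27,800 = CHF 1,017,200
  CHF 1,017,200 × 26% = CHF 264,472

Standard income tax:
  CHF 102,000 × 16% = CHF 16,320
  CHF 551,500 × 28% = CHF 154,420
  → CHF 170,740

Excess of shadow minimum tax over standard income tax: CHF 264,472 − CHF 170,740 = CHF 93,732.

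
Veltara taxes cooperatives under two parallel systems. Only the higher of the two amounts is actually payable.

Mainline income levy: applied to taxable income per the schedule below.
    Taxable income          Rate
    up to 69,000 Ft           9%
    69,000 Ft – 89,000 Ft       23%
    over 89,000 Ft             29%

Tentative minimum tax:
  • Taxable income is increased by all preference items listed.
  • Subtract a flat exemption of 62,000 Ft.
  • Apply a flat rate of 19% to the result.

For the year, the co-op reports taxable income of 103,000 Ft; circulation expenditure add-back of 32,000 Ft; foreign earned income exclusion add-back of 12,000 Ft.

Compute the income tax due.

16,150 Ft

Tentative minimum tax:
  Adjusted income: 103,000 Ft + 32,000 Ft + 12,000 Ft = 147,000 Ft
  Less exemption 62,000 Ft → base 85,000 Ft
  85,000 Ft × 19% = 16,150 Ft

Mainline income levy:
  69,000 Ft × 9% = 6,210 Ft
  20,000 Ft × 23% = 4,600 Ft
  14,000 Ft × 29% = 4,060 Ft
  → 14,870 Ft

16,150 Ft > 14,870 Ft, so the tentative minimum tax is the binding amount.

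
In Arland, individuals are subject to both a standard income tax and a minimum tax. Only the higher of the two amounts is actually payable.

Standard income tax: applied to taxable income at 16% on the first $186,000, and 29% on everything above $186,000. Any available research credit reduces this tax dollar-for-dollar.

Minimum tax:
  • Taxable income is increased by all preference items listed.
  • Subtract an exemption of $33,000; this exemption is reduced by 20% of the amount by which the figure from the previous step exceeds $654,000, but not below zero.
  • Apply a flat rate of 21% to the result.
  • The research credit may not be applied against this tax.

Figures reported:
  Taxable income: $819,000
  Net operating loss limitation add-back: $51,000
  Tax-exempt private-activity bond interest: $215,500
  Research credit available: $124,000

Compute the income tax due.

Standard income tax:
  $186,000 × 16% = $29,760
  $633,000 × 29% = $183,570
  → $213,330
  Less research credit $124,000 → $89,330

Minimum tax:
  Adjusted income: $819,000 + $51,000 + $215,500 = $1,085,500
  Exemption: 20% × ($1,085,500 − $654,000) = $86,300 ≥ $33,000, so the exemption is fully phased out
  Base: $1,085,500 − $0 = $1,085,500
  $1,085,500 × 21% = $227,955

$227,955 > $89,330, so the minimum tax is the binding amount.

$227,955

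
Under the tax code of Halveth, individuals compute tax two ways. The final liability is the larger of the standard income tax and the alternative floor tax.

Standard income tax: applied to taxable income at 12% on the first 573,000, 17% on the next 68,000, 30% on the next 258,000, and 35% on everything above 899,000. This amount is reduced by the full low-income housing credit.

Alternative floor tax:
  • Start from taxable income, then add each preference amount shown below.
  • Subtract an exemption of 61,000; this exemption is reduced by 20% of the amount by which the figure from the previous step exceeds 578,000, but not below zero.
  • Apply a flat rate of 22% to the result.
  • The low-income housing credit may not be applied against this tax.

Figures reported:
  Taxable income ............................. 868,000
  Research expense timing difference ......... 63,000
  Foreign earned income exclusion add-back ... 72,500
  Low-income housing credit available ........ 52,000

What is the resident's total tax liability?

Standard income tax:
  573,000 × 12% = 68,760
  68,000 × 17% = 11,560
  227,000 × 30% = 68,100
  → 148,420
  Less low-income housing credit 52,000 → 96,420

Alternative floor tax:
  Adjusted income: 868,000 + 63,000 + 72,500 = 1,003,500
  Exemption: 20% × (1,003,500 − 578,000) = 85,100 ≥ 61,000, so the exemption is fully phased out
  Base: 1,003,500 − 0 = 1,003,500
  1,003,500 × 22% = 220,770

220,770 > 96,420, so the alternative floor tax is the binding amount.

220,770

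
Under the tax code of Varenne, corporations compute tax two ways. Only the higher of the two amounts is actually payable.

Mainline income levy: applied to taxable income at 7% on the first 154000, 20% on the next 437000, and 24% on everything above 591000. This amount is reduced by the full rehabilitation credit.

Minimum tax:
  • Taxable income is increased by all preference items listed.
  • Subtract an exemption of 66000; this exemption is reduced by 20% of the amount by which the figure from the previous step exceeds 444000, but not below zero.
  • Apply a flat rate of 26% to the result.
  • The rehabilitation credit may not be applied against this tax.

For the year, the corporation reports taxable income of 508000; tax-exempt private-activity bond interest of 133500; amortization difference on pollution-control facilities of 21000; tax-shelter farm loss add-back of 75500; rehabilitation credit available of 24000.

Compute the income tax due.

Mainline income levy:
  154000 × 7% = 10780
  354000 × 20% = 70800
  → 81580
  Less rehabilitation credit 24000 → 57580

Minimum tax:
  Adjusted income: 508000 + 133500 + 21000 + 75500 = 738000
  Exemption: 66000 − 20% × (738000 − 444000) = 66000 − 58800 = 7200
  Base: 738000 − 7200 = 730800
  730800 × 26% = 190008

190008 > 57580, so the minimum tax is the binding amount.

190008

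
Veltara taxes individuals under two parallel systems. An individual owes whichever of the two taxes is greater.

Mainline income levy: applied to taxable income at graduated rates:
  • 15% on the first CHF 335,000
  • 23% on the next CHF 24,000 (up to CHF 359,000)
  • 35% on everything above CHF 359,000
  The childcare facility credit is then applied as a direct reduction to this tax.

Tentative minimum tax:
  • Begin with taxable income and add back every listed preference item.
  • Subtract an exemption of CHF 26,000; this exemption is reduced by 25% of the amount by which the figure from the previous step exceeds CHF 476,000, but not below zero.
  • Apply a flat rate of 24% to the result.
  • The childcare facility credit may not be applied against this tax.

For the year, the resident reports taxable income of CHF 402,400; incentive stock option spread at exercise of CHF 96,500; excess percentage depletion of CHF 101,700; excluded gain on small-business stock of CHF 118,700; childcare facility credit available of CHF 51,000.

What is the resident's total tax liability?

Tentative minimum tax:
  Adjusted income: CHF 402,400 + CHF 96,500 + CHF 101,700 + CHF 118,700 = CHF 719,300
  Exemption: 25% × (CHF 719,300 − CHF 476,000) = CHF 60,825 ≥ CHF 26,000, so the exemption is fully phased out
  Base: CHF 719,300 − CHF 0 = CHF 719,300
  CHF 719,300 × 24% = CHF 172,632

Mainline income levy:
  CHF 335,000 × 15% = CHF 50,250
  CHF 24,000 × 23% = CHF 5,520
  CHF 43,400 × 35% = CHF 15,190
  → CHF 70,960
  Less childcare facility credit CHF 51,000 → CHF 19,960

CHF 172,632 > CHF 19,960, so the tentative minimum tax is the binding amount.

CHF 172,632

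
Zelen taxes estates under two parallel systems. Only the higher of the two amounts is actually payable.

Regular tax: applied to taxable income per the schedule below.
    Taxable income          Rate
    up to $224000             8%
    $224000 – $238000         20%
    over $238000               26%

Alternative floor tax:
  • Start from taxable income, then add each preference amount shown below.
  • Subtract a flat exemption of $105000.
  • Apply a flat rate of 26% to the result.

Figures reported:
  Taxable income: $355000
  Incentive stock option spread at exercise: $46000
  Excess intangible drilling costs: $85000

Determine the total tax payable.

Alternative floor tax:
  Adjusted income: $355000 + $46000 + $85000 = $486000
  Less exemption $105000 → base $381000
  $381000 × 26% = $99060

Regular tax:
  $224000 × 8% = $17920
  $14000 × 20% = $2800
  $117000 × 26% = $30420
  → $51140

$99060 > $51140, so the alternative floor tax is the binding amount.

$99060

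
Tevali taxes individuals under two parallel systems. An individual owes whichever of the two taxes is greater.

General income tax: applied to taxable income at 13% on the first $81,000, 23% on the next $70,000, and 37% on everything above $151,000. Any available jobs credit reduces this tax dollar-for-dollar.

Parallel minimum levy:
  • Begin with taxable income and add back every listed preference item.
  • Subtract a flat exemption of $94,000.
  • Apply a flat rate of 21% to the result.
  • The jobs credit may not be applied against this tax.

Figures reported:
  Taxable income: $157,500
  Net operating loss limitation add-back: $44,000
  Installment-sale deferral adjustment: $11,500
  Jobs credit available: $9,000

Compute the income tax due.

Parallel minimum levy:
  Adjusted income: $157,500 + $44,000 + $11,500 = $213,000
  Less exemption $94,000 → base $119,000
  $119,000 × 21% = $24,990

General income tax:
  $81,000 × 13% = $10,530
  $70,000 × 23% = $16,100
  $6,500 × 37% = $2,405
  → $29,035
  Less jobs credit $9,000 → $20,035

$24,990 > $20,035, so the parallel minimum levy is the binding amount.

$24,990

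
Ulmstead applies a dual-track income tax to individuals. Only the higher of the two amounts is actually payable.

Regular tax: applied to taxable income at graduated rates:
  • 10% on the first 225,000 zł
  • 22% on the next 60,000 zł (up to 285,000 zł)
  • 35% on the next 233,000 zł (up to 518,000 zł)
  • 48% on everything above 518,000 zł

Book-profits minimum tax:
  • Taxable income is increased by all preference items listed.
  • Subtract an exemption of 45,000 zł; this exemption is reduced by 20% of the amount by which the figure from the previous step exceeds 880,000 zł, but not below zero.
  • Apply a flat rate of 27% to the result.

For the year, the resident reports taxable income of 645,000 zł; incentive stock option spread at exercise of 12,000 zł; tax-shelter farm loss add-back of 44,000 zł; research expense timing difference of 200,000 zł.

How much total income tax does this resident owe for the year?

Regular tax:
  225,000 zł × 10% = 22,500 zł
  60,000 zł × 22% = 13,200 zł
  233,000 zł × 35% = 81,550 zł
  127,000 zł × 48% = 60,960 zł
  → 178,210 zł

Book-profits minimum tax:
  Adjusted income: 645,000 zł + 12,000 zł + 44,000 zł + 200,000 zł = 901,000 zł
  Exemption: 45,000 zł − 20% × (901,000 zł − 880,000 zł) = 45,000 zł − 4,200 zł = 40,800 zł
  Base: 901,000 zł − 40,800 zł = 860,200 zł
  860,200 zł × 27% = 232,254 zł

232,254 zł > 178,210 zł, so the book-profits minimum tax is the binding amount.

232,254 zł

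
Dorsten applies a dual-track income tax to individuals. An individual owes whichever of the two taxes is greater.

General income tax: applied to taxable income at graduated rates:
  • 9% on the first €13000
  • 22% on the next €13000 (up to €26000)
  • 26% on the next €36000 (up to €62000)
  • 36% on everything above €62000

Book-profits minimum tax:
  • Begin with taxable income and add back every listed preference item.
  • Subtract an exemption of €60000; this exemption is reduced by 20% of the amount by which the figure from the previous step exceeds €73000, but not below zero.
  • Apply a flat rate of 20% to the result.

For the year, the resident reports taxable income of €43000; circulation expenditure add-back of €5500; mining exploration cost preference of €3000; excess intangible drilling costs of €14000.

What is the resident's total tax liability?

General income tax:
  €13000 × 9% = €1170
  €13000 × 22% = €2860
  €17000 × 26% = €4420
  → €8450

Book-profits minimum tax:
  Adjusted income: €43000 + €5500 + €3000 + €14000 = €65500
  Exemption: €65500 ≤ €73000, so full €60000 applies
  Base: €65500 − €60000 = €5500
  €5500 × 20% = €1100

€8450 > €1100, so the general income tax governs.

€8450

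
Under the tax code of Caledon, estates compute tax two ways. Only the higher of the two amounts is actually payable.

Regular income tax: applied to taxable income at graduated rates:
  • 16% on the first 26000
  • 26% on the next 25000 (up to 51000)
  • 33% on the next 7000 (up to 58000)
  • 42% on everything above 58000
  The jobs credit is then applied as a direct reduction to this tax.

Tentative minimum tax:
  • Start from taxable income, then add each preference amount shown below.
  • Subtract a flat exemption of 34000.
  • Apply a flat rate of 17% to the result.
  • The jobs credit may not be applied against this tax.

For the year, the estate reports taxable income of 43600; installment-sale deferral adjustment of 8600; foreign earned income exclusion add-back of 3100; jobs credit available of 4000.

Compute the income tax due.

Regular income tax:
  26000 × 16% = 4160
  17600 × 26% = 4576
  → 8736
  Less jobs credit 4000 → 4736

Tentative minimum tax:
  Adjusted income: 43600 + 8600 + 3100 = 55300
  Less exemption 34000 → base 21300
  21300 × 17% = 3621

4736 > 3621, so the regular income tax governs.

4736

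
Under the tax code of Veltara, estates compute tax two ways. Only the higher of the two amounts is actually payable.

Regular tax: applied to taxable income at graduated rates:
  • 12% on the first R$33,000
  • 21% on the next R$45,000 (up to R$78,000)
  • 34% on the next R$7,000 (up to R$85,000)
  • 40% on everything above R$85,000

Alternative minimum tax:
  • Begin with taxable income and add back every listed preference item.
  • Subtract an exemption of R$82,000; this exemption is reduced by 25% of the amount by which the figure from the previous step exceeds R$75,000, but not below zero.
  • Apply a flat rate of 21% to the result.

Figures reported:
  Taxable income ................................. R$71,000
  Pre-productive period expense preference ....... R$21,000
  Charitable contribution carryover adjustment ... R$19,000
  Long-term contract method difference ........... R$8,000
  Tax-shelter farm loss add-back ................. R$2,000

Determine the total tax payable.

Alternative minimum tax:
  Adjusted income: R$71,000 + R$21,000 + R$19,000 + R$8,000 + R$2,000 = R$121,000
  Exemption: R$82,000 − 25% × (R$121,000 − R$75,000) = R$82,000 − R$11,500 = R$70,500
  Base: R$121,000 − R$70,500 = R$50,500
  R$50,500 × 21% = R$10,605

Regular tax:
  R$33,000 × 12% = R$3,960
  R$38,000 × 21% = R$7,980
  → R$11,940

R$11,940 > R$10,605, so the regular tax governs.

R$11,940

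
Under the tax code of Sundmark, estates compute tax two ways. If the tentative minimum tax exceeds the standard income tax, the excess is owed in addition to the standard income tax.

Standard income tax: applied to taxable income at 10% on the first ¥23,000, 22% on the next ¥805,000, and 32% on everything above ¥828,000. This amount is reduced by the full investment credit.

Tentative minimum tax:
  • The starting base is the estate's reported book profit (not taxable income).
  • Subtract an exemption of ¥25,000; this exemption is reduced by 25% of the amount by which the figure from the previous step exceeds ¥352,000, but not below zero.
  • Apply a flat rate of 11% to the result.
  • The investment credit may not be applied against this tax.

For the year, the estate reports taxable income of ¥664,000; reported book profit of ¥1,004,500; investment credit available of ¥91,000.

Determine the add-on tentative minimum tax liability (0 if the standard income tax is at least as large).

¥58,175

Standard income tax:
  ¥23,000 × 10% = ¥2,300
  ¥641,000 × 22% = ¥141,020
  → ¥143,320
  Less investment credit ¥91,000 → ¥52,320

Tentative minimum tax:
  Base (reported book profit): ¥1,004,500
  Exemption: 25% × (¥1,004,500 − ¥352,000) = ¥163,125 ≥ ¥25,000, so the exemption is fully phased out
  Base: ¥1,004,500 − ¥0 = ¥1,004,500
  ¥1,004,500 × 11% = ¥110,495

Excess of tentative minimum tax over standard income tax: ¥110,495 − ¥52,320 = ¥58,175.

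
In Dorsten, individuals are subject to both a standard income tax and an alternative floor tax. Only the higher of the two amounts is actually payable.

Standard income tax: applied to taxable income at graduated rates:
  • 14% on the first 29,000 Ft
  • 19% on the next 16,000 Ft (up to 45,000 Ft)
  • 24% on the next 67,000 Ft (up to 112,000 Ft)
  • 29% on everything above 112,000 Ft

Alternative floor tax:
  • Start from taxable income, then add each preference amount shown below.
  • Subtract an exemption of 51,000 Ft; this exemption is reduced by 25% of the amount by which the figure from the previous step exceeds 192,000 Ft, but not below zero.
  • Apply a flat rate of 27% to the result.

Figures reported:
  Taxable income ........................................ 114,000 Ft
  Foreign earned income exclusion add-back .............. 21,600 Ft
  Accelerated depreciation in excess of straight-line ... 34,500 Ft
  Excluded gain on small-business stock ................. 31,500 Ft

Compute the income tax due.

Standard income tax:
  29,000 Ft × 14% = 4,060 Ft
  16,000 Ft × 19% = 3,040 Ft
  67,000 Ft × 24% = 16,080 Ft
  2,000 Ft × 29% = 580 Ft
  → 23,760 Ft

Alternative floor tax:
  Adjusted income: 114,000 Ft + 21,600 Ft + 34,500 Ft + 31,500 Ft = 201,600 Ft
  Exemption: 51,000 Ft − 25% × (201,600 Ft − 192,000 Ft) = 51,000 Ft − 2,400 Ft = 48,600 Ft
  Base: 201,600 Ft − 48,600 Ft = 153,000 Ft
  153,000 Ft × 27% = 41,310 Ft

41,310 Ft > 23,760 Ft, so the alternative floor tax is the binding amount.

41,310 Ft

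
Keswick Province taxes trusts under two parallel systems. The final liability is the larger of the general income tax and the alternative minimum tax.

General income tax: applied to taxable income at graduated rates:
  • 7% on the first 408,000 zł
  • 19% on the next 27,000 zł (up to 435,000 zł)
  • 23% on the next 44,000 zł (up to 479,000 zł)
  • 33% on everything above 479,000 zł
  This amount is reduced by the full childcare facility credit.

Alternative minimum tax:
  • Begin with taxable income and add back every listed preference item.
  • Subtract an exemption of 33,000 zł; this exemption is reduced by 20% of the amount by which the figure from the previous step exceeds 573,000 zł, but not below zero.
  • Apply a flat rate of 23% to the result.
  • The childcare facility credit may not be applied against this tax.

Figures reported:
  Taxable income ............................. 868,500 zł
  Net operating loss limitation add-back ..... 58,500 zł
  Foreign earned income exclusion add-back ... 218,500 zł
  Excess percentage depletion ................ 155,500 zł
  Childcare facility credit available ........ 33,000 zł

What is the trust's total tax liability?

General income tax:
  408,000 zł × 7% = 28,560 zł
  27,000 zł × 19% = 5,130 zł
  44,000 zł × 23% = 10,120 zł
  389,500 zł × 33% = 128,535 zł
  → 172,345 zł
  Less childcare facility credit 33,000 zł → 139,345 zł

Alternative minimum tax:
  Adjusted income: 868,500 zł + 58,500 zł + 218,500 zł + 155,500 zł = 1,301,000 zł
  Exemption: 20% × (1,301,000 zł − 573,000 zł) = 145,600 zł ≥ 33,000 zł, so the exemption is fully phased out
  Base: 1,301,000 zł − 0 zł = 1,301,000 zł
  1,301,000 zł × 23% = 299,230 zł

299,230 zł > 139,345 zł, so the alternative minimum tax is the binding amount.

299,230 zł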